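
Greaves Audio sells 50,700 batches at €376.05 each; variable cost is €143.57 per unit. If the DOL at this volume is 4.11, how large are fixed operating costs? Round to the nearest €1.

€8,918,917

At 50,700 units, contribution = 50,700 × €232.48 = €11,786,736.00.
DOL = contribution / EBIT, so EBIT = €11,786,736.00 / 4.11 = €2,867,818.98.
And FC = contribution − EBIT = €11,786,736.00 − €2,867,818.98 = €8,918,917.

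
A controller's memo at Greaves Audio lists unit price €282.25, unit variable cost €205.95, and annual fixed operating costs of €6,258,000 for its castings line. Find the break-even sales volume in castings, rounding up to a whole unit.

82,019 castings

Each unit contributes €282.25 − €205.95 = €76.30.
Break-even volume = fixed costs ÷ CM per unit = €6,258,000 ÷ €76.30 = 82,018.35, so 82,019 castings.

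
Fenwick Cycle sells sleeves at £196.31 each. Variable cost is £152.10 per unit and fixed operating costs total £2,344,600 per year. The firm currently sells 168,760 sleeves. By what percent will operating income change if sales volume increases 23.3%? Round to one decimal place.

Contribution at this volume is 168,760 × £44.21 = £7,460,879.60.
Subtracting fixed costs: EBIT = £7,460,879.60 − £2,344,600 = £5,116,279.60.
So DOL = total CM / EBIT = £7,460,879.60 / £5,116,279.60 = 1.4583.
So EBIT moves 1.4583 × (+23.3%) = +34.0%.

+34.0%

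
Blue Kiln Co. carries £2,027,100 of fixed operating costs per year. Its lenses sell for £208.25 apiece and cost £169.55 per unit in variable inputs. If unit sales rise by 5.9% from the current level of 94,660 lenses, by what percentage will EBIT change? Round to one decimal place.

+13.2%

Contribution at this volume is 94,660 × £38.70 = £3,663,342.00.
EBIT = £3,663,342.00 − £2,027,100 = £1,636,242.00.
DOL = contribution ÷ EBIT = £3,663,342.00 ÷ £1,636,242.00 = 2.2389.
%ΔEBIT = DOL × %ΔSales = 2.2389 × +5.9% = +13.2%.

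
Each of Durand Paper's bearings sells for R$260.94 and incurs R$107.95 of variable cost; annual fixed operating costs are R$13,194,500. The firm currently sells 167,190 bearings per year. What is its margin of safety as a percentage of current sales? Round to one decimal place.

Unit CM = price − variable cost = R$260.94 − R$107.95 = R$152.99. Break-even units = R$13,194,500 ÷ R$152.99 = 86,244.20; break-even revenue = 86,244.20 × R$260.94 = R$22,504,561.28.
Actual sales revenue = 167,190 × R$260.94 = R$43,626,558.60.
Margin of safety = (R$43,626,558.60 − R$22,504,561.28) ÷ R$43,626,558.60 = 48.4%.

48.4%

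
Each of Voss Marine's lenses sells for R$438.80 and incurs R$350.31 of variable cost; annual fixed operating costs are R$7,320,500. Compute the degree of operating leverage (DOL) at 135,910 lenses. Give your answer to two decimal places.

2.56

Total contribution margin = 135,910 × R$88.49 = R$12,026,675.90.
EBIT = R$12,026,675.90 − R$7,320,500 = R$4,706,175.90.
So DOL = total CM / EBIT = R$12,026,675.90 / R$4,706,175.90 = 2.5555.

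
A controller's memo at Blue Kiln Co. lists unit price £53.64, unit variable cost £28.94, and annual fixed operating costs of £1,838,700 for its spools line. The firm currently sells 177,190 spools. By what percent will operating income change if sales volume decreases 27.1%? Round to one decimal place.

-46.7%

At 177,190 units, contribution = 177,190 × £24.70 = £4,376,593.00.
EBIT = £4,376,593.00 − £1,838,700 = £2,537,893.00.
So DOL = total CM / EBIT = £4,376,593.00 / £2,537,893.00 = 1.7245.
Operating income changes by 1.7245 × -27.1% = -46.7%.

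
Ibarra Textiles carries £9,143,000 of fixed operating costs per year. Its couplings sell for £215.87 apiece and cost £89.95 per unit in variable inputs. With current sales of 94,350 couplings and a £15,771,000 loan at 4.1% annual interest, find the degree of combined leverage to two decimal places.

5.68

Contribution at this volume is 94,350 × £125.92 = £11,880,552.00.
Operating income = contribution − fixed costs = £11,880,552.00 − £9,143,000 = £2,737,552.00. Interest = £646,611.00.
DOL = £11,880,552.00 ÷ £2,737,552.00 = 4.3398; DFL = £2,737,552.00 ÷ £2,090,941.00 = 1.3092.
DCL = DOL × DFL = 4.3398 × 1.3092 = 5.6817.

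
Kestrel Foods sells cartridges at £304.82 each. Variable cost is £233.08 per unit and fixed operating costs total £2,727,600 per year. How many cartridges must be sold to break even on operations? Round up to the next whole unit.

38,021 cartridges

Each unit contributes £304.82 − £233.08 = £71.74.
Break-even volume = fixed costs ÷ CM per unit = £2,727,600 ÷ £71.74 = 38,020.63, so 38,021 cartridges.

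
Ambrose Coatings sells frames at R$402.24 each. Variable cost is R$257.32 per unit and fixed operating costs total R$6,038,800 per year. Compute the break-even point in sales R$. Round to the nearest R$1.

Contribution margin per unit = R$402.24 − R$257.32 = R$144.92, a CM ratio of R$144.92 ÷ R$402.24 = 0.3603.
Break-even revenue = fixed costs × price ÷ CM = R$6,038,800 × R$402.24 ÷ R$144.92 = R$16,761,295.

R$16,761,295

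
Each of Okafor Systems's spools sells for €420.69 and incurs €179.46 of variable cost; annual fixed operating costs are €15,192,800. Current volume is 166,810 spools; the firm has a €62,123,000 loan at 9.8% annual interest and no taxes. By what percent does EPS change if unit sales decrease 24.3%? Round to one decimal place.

-51.6%

Contribution at this volume is 166,810 × €241.23 = €40,239,576.30.
EBIT = €40,239,576.30 − €15,192,800 = €25,046,776.30.
Interest = €6,088,054.00, so EBIT − I = €18,958,722.30.
DCL = total CM / (EBIT − I) = €40,239,576.30 / €18,958,722.30 = 2.1225.
%ΔEPS = DCL × %ΔSales = 2.1225 × -24.3% = -51.6%.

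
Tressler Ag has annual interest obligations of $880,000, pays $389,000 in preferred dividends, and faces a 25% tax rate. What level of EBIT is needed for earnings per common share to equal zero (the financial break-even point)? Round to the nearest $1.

$1,398,667

Preferred dividends are paid after tax, so their pre-tax equivalent is $389,000 ÷ (1 − 0.25) = $518,666.67.
EPS = 0 when EBIT covers interest plus the pre-tax preferred burden: $880,000 + $518,666.67 = $1,398,666.67.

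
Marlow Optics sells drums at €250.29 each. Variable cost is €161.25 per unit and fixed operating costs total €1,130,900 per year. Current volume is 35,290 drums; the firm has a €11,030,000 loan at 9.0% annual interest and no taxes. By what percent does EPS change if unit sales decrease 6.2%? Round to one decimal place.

Total contribution margin = 35,290 × €89.04 = €3,142,221.60.
EBIT = €3,142,221.60 − €1,130,900 = €2,011,321.60.
After interest of €992,700.00, pre-tax earnings = €1,018,621.60.
Degree of combined leverage = contribution ÷ (EBIT − I) = €3,142,221.60 ÷ €1,018,621.60 = 3.0848.
%ΔEPS = DCL × %ΔSales = 3.0848 × -6.2% = -19.1%.

-19.1%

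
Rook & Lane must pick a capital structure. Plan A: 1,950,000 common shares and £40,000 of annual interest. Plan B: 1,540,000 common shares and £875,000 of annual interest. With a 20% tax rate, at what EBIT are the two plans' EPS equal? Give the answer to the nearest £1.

£4,011,341

At indifference, (EBIT − 40,000)(1 − t)/1,950,000 = (EBIT − 875,000)(1 − t)/1,540,000.
Cancelling (1 − t) and cross-multiplying: 1,540,000·(EBIT − 40,000) = 1,950,000·(EBIT − 875,000).
Solving, EBIT = (875,000·1,950,000 − 40,000·1,540,000) / (1,950,000 − 1,540,000) = 1,644,650,000,000 / 410,000 = 4,011,341.46.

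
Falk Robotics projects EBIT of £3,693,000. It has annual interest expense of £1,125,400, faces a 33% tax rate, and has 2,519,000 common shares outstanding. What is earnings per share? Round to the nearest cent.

£0.68

Interest = £1,125,400.00, so EBT = £3,693,000 − £1,125,400.00 = £2,567,600.00.
Net income = £2,567,600.00 × (1 − 0.33) = £1,720,292.00.
Per share: £1,720,292.00 / 2,519,000 shares = £0.68.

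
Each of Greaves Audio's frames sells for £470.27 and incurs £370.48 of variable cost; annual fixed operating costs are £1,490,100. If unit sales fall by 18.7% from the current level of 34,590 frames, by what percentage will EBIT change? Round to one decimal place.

At 34,590 units, contribution = 34,590 × £99.79 = £3,451,736.10.
EBIT = £3,451,736.10 − £1,490,100 = £1,961,636.10.
DOL = contribution ÷ EBIT = £3,451,736.10 ÷ £1,961,636.10 = 1.7596.
So EBIT moves 1.7596 × (-18.7%) = -32.9%.

-32.9%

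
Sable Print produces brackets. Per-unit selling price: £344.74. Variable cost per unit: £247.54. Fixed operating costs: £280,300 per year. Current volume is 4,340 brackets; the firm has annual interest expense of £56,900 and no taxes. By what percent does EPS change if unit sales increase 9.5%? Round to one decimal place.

Total contribution margin = 4,340 × £97.20 = £421,848.00.
Operating income = contribution − fixed costs = £421,848.00 − £280,300 = £141,548.00.
Interest = £56,900.00, so EBIT − I = £84,648.00.
DCL = total CM / (EBIT − I) = £421,848.00 / £84,648.00 = 4.9836.
EPS therefore changes by 4.9836 × (+9.5%) = +47.3%.

+47.3%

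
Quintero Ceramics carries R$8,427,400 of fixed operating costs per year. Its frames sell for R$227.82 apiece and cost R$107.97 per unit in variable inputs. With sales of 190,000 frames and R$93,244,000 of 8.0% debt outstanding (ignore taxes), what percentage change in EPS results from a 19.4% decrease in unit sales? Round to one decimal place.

Contribution at this volume is 190,000 × R$119.85 = R$22,771,500.00.
Operating income = contribution − fixed costs = R$22,771,500.00 − R$8,427,400 = R$14,344,100.00.
After interest of R$7,459,520.00, pre-tax earnings = R$6,884,580.00.
DCL = total CM / (EBIT − I) = R$22,771,500.00 / R$6,884,580.00 = 3.3076.
%ΔEPS = DCL × %ΔSales = 3.3076 × -19.4% = -64.2%.

-64.2%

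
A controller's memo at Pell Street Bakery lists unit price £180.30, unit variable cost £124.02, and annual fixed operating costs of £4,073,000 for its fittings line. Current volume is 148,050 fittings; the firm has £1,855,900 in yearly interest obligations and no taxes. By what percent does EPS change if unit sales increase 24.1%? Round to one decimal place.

+83.6%

Contribution at this volume is 148,050 × £56.28 = £8,332,254.00.
EBIT = £8,332,254.00 − £4,073,000 = £4,259,254.00.
After interest of £1,855,900.00, pre-tax earnings = £2,403,354.00.
DCL = total CM / (EBIT − I) = £8,332,254.00 / £2,403,354.00 = 3.4669.
EPS therefore changes by 3.4669 × (+24.1%) = +83.6%.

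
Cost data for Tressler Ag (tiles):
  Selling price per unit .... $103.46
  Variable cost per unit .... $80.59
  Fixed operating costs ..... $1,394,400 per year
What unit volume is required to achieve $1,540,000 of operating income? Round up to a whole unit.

Each unit contributes $103.46 − $80.59 = $22.87.
Need Q such that Q × $22.87 − $1,394,400 = $1,540,000, i.e. Q = $2,934,400 / $22.87 = 128,307.83 → 128,308.

128,308 tiles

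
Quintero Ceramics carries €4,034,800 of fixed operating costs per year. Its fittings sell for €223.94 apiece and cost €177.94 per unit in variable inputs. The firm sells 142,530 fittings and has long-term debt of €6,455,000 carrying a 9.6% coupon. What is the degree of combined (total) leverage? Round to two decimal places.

3.45

Contribution at this volume is 142,530 × €46.00 = €6,556,380.00.
Subtracting fixed costs: EBIT = €6,556,380.00 − €4,034,800 = €2,521,580.00. Interest = €619,680.00, so EBIT − I = €1,901,900.00.
DCL = contribution ÷ (EBIT − I) = €6,556,380.00 ÷ €1,901,900.00 = 3.4473.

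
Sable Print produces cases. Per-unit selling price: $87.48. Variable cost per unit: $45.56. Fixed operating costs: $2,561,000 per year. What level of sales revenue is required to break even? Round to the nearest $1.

Contribution margin per unit = $87.48 − $45.56 = $41.92, a CM ratio of $41.92 ÷ $87.48 = 0.4792.
Break-even revenue = fixed costs × price ÷ CM = $2,561,000 × $87.48 ÷ $41.92 = $5,344,377.

$5,344,377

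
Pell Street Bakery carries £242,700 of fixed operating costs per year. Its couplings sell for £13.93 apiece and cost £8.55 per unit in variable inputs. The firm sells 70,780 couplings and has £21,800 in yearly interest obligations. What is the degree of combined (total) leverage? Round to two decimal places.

At 70,780 units, contribution = 70,780 × £5.38 = £380,796.40.
EBIT = £380,796.40 − £242,700 = £138,096.40. Interest = £21,800.00.
DOL = £380,796.40 ÷ £138,096.40 = 2.7575; DFL = £138,096.40 ÷ £116,296.40 = 1.1875.
Combined leverage = 2.7575 × 1.1875 = 3.2745.

3.27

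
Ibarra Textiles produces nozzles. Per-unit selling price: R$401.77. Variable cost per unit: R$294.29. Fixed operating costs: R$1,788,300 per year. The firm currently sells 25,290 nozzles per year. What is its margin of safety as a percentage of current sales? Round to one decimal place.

Unit CM = price − variable cost = R$401.77 − R$294.29 = R$107.48. Break-even units = R$1,788,300 ÷ R$107.48 = 16,638.44; break-even revenue = 16,638.44 × R$401.77 = R$6,684,827.79.
Actual sales revenue = 25,290 × R$401.77 = R$10,160,763.30.
Margin of safety = (R$10,160,763.30 − R$6,684,827.79) ÷ R$10,160,763.30 = 34.2%.

34.2%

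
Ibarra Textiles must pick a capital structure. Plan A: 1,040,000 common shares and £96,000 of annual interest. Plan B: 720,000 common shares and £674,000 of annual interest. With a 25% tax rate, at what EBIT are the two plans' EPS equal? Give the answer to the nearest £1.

£1,974,500

Set EPS_A = EPS_B: (EBIT − £96,000)(1 − 0.25) ÷ 1,040,000 = (EBIT − £674,000)(1 − 0.25) ÷ 720,000.
The (1 − t) factor cancels: (EBIT − 96,000) × 720,000 = (EBIT − 674,000) × 1,040,000.
EBIT × (1,040,000 − 720,000) = 674,000 × 1,040,000 − 96,000 × 720,000 = 631,840,000,000, so EBIT = 631,840,000,000 ÷ 320,000 = 1,974,500.00.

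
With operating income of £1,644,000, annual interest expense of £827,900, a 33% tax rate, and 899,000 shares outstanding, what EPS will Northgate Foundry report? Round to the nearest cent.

Pre-tax income = £1,644,000 − £827,900.00 = £816,100.00.
Net income = £816,100.00 × (1 − 0.33) = £546,787.00.
Per share: £546,787.00 / 899,000 shares = £0.61.

£0.61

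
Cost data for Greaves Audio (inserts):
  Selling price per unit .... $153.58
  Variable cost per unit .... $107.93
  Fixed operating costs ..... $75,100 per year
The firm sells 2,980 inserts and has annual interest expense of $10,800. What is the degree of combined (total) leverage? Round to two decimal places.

Total contribution margin = 2,980 × $45.65 = $136,037.00.
Operating income = contribution − fixed costs = $136,037.00 − $75,100 = $60,937.00. Interest = $10,800.00, so EBIT − I = $50,137.00.
DCL = contribution ÷ (EBIT − I) = $136,037.00 ÷ $50,137.00 = 2.7133.

2.71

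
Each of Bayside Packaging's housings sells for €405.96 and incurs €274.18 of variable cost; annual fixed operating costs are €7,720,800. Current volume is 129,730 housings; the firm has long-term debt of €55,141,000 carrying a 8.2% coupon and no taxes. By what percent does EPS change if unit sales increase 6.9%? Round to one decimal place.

Total contribution margin = 129,730 × €131.78 = €17,095,819.40.
Operating income = contribution − fixed costs = €17,095,819.40 − €7,720,800 = €9,375,019.40.
Interest = €4,521,562.00, so EBIT − I = €4,853,457.40.
Degree of combined leverage = contribution ÷ (EBIT − I) = €17,095,819.40 ÷ €4,853,457.40 = 3.5224.
%ΔEPS = DCL × %ΔSales = 3.5224 × +6.9% = +24.3%.

+24.3%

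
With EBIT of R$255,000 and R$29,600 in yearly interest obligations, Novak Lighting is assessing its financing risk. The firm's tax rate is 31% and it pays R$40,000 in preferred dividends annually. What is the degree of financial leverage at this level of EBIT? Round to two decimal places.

Interest = R$29,600.00.
Preferred dividends grossed up pre-tax: R$40,000 / (1 − 0.31) = R$57,971.01.
DFL = EBIT ÷ [EBIT − I − D_p/(1−t)] = R$255,000 ÷ [R$255,000 − R$29,600.00 − R$57,971.01] = R$255,000 ÷ R$167,428.99 = 1.5230.

1.52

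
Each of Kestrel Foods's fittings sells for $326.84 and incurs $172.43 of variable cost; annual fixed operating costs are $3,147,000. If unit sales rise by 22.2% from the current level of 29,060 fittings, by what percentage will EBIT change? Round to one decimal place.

Total contribution margin = 29,060 × $154.41 = $4,487,154.60.
Operating income = contribution − fixed costs = $4,487,154.60 − $3,147,000 = $1,340,154.60.
DOL = contribution ÷ EBIT = $4,487,154.60 ÷ $1,340,154.60 = 3.3482.
Operating income changes by 3.3482 × +22.2% = +74.3%.

+74.3%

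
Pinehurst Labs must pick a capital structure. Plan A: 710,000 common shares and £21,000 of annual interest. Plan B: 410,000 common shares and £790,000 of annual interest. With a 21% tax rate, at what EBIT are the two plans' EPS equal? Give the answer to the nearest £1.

£1,840,967

At indifference, (EBIT − 21,000)(1 − t)/710,000 = (EBIT − 790,000)(1 − t)/410,000.
The (1 − t) factor cancels: (EBIT − 21,000) × 410,000 = (EBIT − 790,000) × 710,000.
Solving, EBIT = (790,000·710,000 − 21,000·410,000) / (710,000 − 410,000) = 552,290,000,000 / 300,000 = 1,840,966.67.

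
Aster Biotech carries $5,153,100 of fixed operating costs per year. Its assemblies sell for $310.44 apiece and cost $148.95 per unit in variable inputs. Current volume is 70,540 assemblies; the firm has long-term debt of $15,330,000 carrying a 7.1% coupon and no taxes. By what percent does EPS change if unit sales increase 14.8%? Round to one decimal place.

+32.7%

Contribution at this volume is 70,540 × $161.49 = $11,391,504.60.
Subtracting fixed costs: EBIT = $11,391,504.60 − $5,153,100 = $6,238,404.60.
Interest = $1,088,430.00, so EBIT − I = $5,149,974.60.
Degree of combined leverage = contribution ÷ (EBIT − I) = $11,391,504.60 ÷ $5,149,974.60 = 2.2120.
%ΔEPS = DCL × %ΔSales = 2.2120 × +14.8% = +32.7%.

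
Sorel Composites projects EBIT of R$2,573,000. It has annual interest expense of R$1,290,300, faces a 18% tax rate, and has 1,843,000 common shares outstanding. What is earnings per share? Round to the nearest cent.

R$0.57

Interest = R$1,290,300.00, so EBT = R$2,573,000 − R$1,290,300.00 = R$1,282,700.00.
Net income = R$1,282,700.00 × (1 − 0.18) = R$1,051,814.00.
Per share: R$1,051,814.00 / 1,843,000 shares = R$0.57.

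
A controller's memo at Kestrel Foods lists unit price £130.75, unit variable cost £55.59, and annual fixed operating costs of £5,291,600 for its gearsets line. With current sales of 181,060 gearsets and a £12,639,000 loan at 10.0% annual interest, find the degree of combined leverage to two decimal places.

Contribution at this volume is 181,060 × £75.16 = £13,608,469.60.
Operating income = contribution − fixed costs = £13,608,469.60 − £5,291,600 = £8,316,869.60. Interest = £1,263,900.00, so EBIT − I = £7,052,969.60.
Degree of total leverage = total CM / (EBIT − interest) = £13,608,469.60 / £7,052,969.60 = 1.9295.

1.93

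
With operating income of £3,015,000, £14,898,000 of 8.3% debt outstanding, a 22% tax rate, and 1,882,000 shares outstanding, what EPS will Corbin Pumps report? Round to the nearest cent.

£0.74

Pre-tax income = £3,015,000 − £1,236,534.00 = £1,778,466.00.
Net income = £1,778,466.00 × (1 − 0.22) = £1,387,203.48.
Per share: £1,387,203.48 / 1,882,000 shares = £0.74.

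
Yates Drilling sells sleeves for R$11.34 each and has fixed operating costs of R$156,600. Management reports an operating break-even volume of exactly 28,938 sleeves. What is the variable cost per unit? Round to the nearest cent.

At break-even, FC = Q × (P − VC), so P − VC = R$156,600 ÷ 28,938 = R$5.4116.
Variable cost per unit = R$11.34 − R$5.4116 = R$5.93.

R$5.93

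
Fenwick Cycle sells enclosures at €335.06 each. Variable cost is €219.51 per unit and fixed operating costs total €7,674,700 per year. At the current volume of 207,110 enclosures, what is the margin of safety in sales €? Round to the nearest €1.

Unit CM = price − variable cost = €335.06 − €219.51 = €115.55. Break-even units = €7,674,700 ÷ €115.55 = 66,418.87; break-even revenue = 66,418.87 × €335.06 = €22,254,305.34.
Actual sales revenue = 207,110 × €335.06 = €69,394,276.60.
Margin of safety = €69,394,276.60 − €22,254,305.34 = €47,139,971.

€47,139,971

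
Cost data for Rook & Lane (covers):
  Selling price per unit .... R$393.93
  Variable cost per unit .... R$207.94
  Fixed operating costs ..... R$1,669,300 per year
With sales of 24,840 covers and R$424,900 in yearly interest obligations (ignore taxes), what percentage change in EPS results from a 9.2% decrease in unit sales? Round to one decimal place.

-16.8%

At 24,840 units, contribution = 24,840 × R$185.99 = R$4,619,991.60.
Subtracting fixed costs: EBIT = R$4,619,991.60 − R$1,669,300 = R$2,950,691.60.
After interest of R$424,900.00, pre-tax earnings = R$2,525,791.60.
DCL = total CM / (EBIT − I) = R$4,619,991.60 / R$2,525,791.60 = 1.8291.
%ΔEPS = DCL × %ΔSales = 1.8291 × -9.2% = -16.8%.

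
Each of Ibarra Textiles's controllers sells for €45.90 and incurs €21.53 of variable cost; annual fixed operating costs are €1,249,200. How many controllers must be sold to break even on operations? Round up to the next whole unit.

51,260 controllers

Unit CM = price − variable cost = €45.90 − €21.53 = €24.37.
Units to break even: €1,249,200 ÷ €24.37 = 51,259.75, rounded up to 51,260.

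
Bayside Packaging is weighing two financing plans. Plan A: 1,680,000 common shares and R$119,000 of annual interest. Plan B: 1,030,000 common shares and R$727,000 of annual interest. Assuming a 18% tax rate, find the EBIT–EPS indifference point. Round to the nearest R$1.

At indifference, (EBIT − 119,000)(1 − t)/1,680,000 = (EBIT − 727,000)(1 − t)/1,030,000.
The (1 − t) factor cancels: (EBIT − 119,000) × 1,030,000 = (EBIT − 727,000) × 1,680,000.
EBIT × (1,680,000 − 1,030,000) = 727,000 × 1,680,000 − 119,000 × 1,030,000 = 1,098,790,000,000, so EBIT = 1,098,790,000,000 ÷ 650,000 = 1,690,446.15.

R$1,690,446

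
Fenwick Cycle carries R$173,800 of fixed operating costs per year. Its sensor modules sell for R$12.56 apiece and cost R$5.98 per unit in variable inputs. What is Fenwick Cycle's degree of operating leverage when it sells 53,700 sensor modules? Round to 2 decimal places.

1.97

Contribution at this volume is 53,700 × R$6.58 = R$353,346.00.
Operating income = contribution − fixed costs = R$353,346.00 − R$173,800 = R$179,546.00.
Degree of operating leverage = R$353,346.00 / R$179,546.00 = 1.9680.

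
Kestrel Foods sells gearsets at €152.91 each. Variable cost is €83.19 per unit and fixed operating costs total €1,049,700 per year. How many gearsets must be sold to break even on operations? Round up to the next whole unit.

Unit CM = price − variable cost = €152.91 − €83.19 = €69.72.
Break-even Q = €1,049,700 / €69.72 = 15,055.94 → 15,056 gearsets.

15,056 gearsets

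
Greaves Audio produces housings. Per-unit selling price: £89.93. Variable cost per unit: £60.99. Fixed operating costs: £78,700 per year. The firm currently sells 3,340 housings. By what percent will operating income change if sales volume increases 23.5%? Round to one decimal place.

At 3,340 units, contribution = 3,340 × £28.94 = £96,659.60.
Subtracting fixed costs: EBIT = £96,659.60 − £78,700 = £17,959.60.
DOL = contribution ÷ EBIT = £96,659.60 ÷ £17,959.60 = 5.3821.
Operating income changes by 5.3821 × +23.5% = +126.5%.

+126.5%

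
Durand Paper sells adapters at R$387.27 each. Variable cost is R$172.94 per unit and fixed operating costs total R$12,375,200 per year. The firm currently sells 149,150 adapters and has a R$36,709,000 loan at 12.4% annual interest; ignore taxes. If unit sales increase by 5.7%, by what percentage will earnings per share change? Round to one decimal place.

+12.1%

At 149,150 units, contribution = 149,150 × R$214.33 = R$31,967,319.50.
Subtracting fixed costs: EBIT = R$31,967,319.50 − R$12,375,200 = R$19,592,119.50.
After interest of R$4,551,916.00, pre-tax earnings = R$15,040,203.50.
Degree of combined leverage = contribution ÷ (EBIT − I) = R$31,967,319.50 ÷ R$15,040,203.50 = 2.1255.
%ΔEPS = DCL × %ΔSales = 2.1255 × +5.7% = +12.1%.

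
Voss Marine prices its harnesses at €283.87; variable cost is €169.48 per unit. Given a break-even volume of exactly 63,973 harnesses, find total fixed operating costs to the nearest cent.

€7,317,871.47

Contribution margin per unit = €283.87 − €169.48 = €114.39.
Fixed costs = break-even units × CM = 63,973 × €114.39 = €7,317,871.47.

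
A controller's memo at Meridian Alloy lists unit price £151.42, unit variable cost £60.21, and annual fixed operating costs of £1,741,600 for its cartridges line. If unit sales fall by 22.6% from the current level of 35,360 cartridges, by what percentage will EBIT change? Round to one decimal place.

-49.1%

At 35,360 units, contribution = 35,360 × £91.21 = £3,225,185.60.
Operating income = contribution − fixed costs = £3,225,185.60 − £1,741,600 = £1,483,585.60.
DOL = contribution ÷ EBIT = £3,225,185.60 ÷ £1,483,585.60 = 2.1739.
So EBIT moves 2.1739 × (-22.6%) = -49.1%.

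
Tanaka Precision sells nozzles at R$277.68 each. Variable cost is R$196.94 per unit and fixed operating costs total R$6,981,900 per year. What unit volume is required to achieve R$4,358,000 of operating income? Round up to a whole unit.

140,450 nozzles

Each unit contributes R$277.68 − R$196.94 = R$80.74.
Need Q such that Q × R$80.74 − R$6,981,900 = R$4,358,000, i.e. Q = R$11,339,900 / R$80.74 = 140,449.59 → 140,450.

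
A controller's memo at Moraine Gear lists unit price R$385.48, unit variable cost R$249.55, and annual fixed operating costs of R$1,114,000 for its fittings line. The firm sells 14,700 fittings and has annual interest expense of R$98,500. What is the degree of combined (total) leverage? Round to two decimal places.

2.54

Contribution at this volume is 14,700 × R$135.93 = R$1,998,171.00.
Operating income = contribution − fixed costs = R$1,998,171.00 − R$1,114,000 = R$884,171.00. Interest = R$98,500.00, so EBIT − I = R$785,671.00.
DCL = contribution ÷ (EBIT − I) = R$1,998,171.00 ÷ R$785,671.00 = 2.5433.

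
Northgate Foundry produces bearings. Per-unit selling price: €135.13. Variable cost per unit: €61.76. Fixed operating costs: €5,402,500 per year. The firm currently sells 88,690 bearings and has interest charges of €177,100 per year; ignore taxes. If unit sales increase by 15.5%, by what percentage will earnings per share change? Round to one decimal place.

At 88,690 units, contribution = 88,690 × €73.37 = €6,507,185.30.
EBIT = €6,507,185.30 − €5,402,500 = €1,104,685.30.
After interest of €177,100.00, pre-tax earnings = €927,585.30.
Degree of combined leverage = contribution ÷ (EBIT − I) = €6,507,185.30 ÷ €927,585.30 = 7.0152.
EPS therefore changes by 7.0152 × (+15.5%) = +108.7%.

+108.7%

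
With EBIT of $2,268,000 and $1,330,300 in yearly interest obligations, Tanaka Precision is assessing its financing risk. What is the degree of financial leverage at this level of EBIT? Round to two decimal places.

Interest = $1,330,300.00.
Degree of financial leverage = EBIT / (EBIT − interest) = $2,268,000 / $937,700.00 = 2.4187.

2.42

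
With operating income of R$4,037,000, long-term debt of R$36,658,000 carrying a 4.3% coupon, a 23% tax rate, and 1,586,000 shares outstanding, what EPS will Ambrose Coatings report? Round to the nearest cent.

R$1.19

Pre-tax income = R$4,037,000 − R$1,576,294.00 = R$2,460,706.00.
Net income = R$2,460,706.00 × (1 − 0.23) = R$1,894,743.62.
Per share: R$1,894,743.62 / 1,586,000 shares = R$1.19.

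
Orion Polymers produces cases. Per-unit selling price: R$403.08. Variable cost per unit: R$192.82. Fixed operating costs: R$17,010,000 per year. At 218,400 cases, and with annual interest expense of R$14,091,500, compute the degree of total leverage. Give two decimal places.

Contribution at this volume is 218,400 × R$210.26 = R$45,920,784.00.
Subtracting fixed costs: EBIT = R$45,920,784.00 − R$17,010,000 = R$28,910,784.00. Interest = R$14,091,500.00.
DOL = R$45,920,784.00 ÷ R$28,910,784.00 = 1.5884; DFL = R$28,910,784.00 ÷ R$14,819,284.00 = 1.9509.
Combined leverage = 1.5884 × 1.9509 = 3.0988.

3.10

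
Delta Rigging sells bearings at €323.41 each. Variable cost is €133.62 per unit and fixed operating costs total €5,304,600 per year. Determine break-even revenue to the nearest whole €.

€9,039,258

Contribution margin per unit = €323.41 − €133.62 = €189.79, a CM ratio of €189.79 ÷ €323.41 = 0.5868.
Break-even revenue = fixed costs × price ÷ CM = €5,304,600 × €323.41 ÷ €189.79 = €9,039,258.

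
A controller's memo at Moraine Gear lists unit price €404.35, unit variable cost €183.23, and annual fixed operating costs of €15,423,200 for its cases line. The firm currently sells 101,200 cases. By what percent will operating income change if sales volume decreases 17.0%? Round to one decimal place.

Contribution at this volume is 101,200 × €221.12 = €22,377,344.00.
Operating income = contribution − fixed costs = €22,377,344.00 − €15,423,200 = €6,954,144.00.
So DOL = total CM / EBIT = €22,377,344.00 / €6,954,144.00 = 3.2178.
%ΔEBIT = DOL × %ΔSales = 3.2178 × -17.0% = -54.7%.

-54.7%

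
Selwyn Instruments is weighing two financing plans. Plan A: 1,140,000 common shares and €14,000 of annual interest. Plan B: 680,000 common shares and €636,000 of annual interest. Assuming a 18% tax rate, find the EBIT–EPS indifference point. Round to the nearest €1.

At indifference, (EBIT − 14,000)(1 − t)/1,140,000 = (EBIT − 636,000)(1 − t)/680,000.
Cancelling (1 − t) and cross-multiplying: 680,000·(EBIT − 14,000) = 1,140,000·(EBIT − 636,000).
Solving, EBIT = (636,000·1,140,000 − 14,000·680,000) / (1,140,000 − 680,000) = 715,520,000,000 / 460,000 = 1,555,478.26.

€1,555,478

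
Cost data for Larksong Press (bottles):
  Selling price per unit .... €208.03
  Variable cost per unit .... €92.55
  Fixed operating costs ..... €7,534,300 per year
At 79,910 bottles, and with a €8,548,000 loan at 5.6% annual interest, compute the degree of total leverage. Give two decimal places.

7.59

Contribution at this volume is 79,910 × €115.48 = €9,228,006.80.
EBIT = €9,228,006.80 − €7,534,300 = €1,693,706.80. Interest = €478,688.00, so EBIT − I = €1,215,018.80.
Degree of total leverage = total CM / (EBIT − interest) = €9,228,006.80 / €1,215,018.80 = 7.5949.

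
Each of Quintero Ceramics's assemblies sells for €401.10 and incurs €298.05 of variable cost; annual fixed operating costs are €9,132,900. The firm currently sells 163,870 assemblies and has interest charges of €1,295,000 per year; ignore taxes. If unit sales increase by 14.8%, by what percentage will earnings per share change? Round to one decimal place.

Contribution at this volume is 163,870 × €103.05 = €16,886,803.50.
Subtracting fixed costs: EBIT = €16,886,803.50 − €9,132,900 = €7,753,903.50.
Interest = €1,295,000.00, so EBIT − I = €6,458,903.50.
Degree of combined leverage = contribution ÷ (EBIT − I) = €16,886,803.50 ÷ €6,458,903.50 = 2.6145.
EPS therefore changes by 2.6145 × (+14.8%) = +38.7%.

+38.7%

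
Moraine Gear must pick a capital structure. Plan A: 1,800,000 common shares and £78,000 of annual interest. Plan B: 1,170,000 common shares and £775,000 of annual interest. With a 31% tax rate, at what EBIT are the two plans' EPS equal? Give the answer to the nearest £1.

£2,069,429

Set EPS_A = EPS_B: (EBIT − £78,000)(1 − 0.31) ÷ 1,800,000 = (EBIT − £775,000)(1 − 0.31) ÷ 1,170,000.
Cancelling (1 − t) and cross-multiplying: 1,170,000·(EBIT − 78,000) = 1,800,000·(EBIT − 775,000).
Solving, EBIT = (775,000·1,800,000 − 78,000·1,170,000) / (1,800,000 − 1,170,000) = 1,303,740,000,000 / 630,000 = 2,069,428.57.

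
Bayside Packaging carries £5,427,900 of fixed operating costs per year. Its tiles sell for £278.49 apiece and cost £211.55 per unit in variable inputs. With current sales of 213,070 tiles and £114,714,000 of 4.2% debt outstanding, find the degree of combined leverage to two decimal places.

3.55

Total contribution margin = 213,070 × £66.94 = £14,262,905.80.
Subtracting fixed costs: EBIT = £14,262,905.80 − £5,427,900 = £8,835,005.80. Interest = £4,817,988.00.
DOL = £14,262,905.80 ÷ £8,835,005.80 = 1.6144; DFL = £8,835,005.80 ÷ £4,017,017.80 = 2.1994.
DCL = DOL × DFL = 1.6144 × 2.1994 = 3.5507.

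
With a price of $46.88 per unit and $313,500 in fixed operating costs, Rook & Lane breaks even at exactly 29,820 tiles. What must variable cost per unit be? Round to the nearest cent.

Contribution per unit must be FC / Q = $313,500 / 29,820 = $10.5131.
Hence VC = price − CM = $46.88 − $10.5131 = $36.37.

$36.37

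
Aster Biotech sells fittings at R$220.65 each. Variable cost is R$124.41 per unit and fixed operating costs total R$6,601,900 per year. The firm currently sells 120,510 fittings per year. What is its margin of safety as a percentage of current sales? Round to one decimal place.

Contribution margin per unit = R$220.65 − R$124.41 = R$96.24. Break-even units = R$6,601,900 ÷ R$96.24 = 68,598.30; break-even revenue = 68,598.30 × R$220.65 = R$15,136,214.00.
Actual sales revenue = 120,510 × R$220.65 = R$26,590,531.50.
Margin of safety = (R$26,590,531.50 − R$15,136,214.00) ÷ R$26,590,531.50 = 43.1%.

43.1%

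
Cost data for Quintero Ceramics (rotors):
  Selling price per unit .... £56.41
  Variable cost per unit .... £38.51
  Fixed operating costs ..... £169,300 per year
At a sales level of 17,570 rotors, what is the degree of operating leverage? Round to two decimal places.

2.17

Contribution at this volume is 17,570 × £17.90 = £314,503.00.
Operating income = contribution − fixed costs = £314,503.00 − £169,300 = £145,203.00.
So DOL = total CM / EBIT = £314,503.00 / £145,203.00 = 2.1660.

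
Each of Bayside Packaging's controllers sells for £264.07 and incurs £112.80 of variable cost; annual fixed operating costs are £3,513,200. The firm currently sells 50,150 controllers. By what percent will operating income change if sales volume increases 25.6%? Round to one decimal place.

At 50,150 units, contribution = 50,150 × £151.27 = £7,586,190.50.
Subtracting fixed costs: EBIT = £7,586,190.50 − £3,513,200 = £4,072,990.50.
DOL = contribution ÷ EBIT = £7,586,190.50 ÷ £4,072,990.50 = 1.8626.
So EBIT moves 1.8626 × (+25.6%) = +47.7%.

+47.7%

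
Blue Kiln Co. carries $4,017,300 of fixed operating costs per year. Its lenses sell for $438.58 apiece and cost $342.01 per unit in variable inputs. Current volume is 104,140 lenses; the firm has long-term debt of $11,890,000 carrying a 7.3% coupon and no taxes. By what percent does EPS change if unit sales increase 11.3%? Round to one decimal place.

+22.0%

At 104,140 units, contribution = 104,140 × $96.57 = $10,056,799.80.
Operating income = contribution − fixed costs = $10,056,799.80 − $4,017,300 = $6,039,499.80.
Interest = $867,970.00, so EBIT − I = $5,171,529.80.
Degree of combined leverage = contribution ÷ (EBIT − I) = $10,056,799.80 ÷ $5,171,529.80 = 1.9446.
%ΔEPS = DCL × %ΔSales = 1.9446 × +11.3% = +22.0%.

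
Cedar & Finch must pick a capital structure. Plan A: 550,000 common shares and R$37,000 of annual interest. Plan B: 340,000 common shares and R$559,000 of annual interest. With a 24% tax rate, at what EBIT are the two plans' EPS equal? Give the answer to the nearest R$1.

At indifference, (EBIT − 37,000)(1 − t)/550,000 = (EBIT − 559,000)(1 − t)/340,000.
The (1 − t) factor cancels: (EBIT − 37,000) × 340,000 = (EBIT − 559,000) × 550,000.
Solving, EBIT = (559,000·550,000 − 37,000·340,000) / (550,000 − 340,000) = 294,870,000,000 / 210,000 = 1,404,142.86.

R$1,404,143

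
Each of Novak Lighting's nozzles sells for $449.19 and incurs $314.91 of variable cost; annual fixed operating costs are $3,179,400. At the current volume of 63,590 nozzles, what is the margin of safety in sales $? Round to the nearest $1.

Each unit contributes $449.19 − $314.91 = $134.28. Break-even units = $3,179,400 ÷ $134.28 = 23,677.39; break-even revenue = 23,677.39 × $449.19 = $10,635,647.05.
Current sales = 63,590 × $449.19 = $28,563,992.10.
Margin of safety = $28,563,992.10 − $10,635,647.05 = $17,928,345.

$17,928,345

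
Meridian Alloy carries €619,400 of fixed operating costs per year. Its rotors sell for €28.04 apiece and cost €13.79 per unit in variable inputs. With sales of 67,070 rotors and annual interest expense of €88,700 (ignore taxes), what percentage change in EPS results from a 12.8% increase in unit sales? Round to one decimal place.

+49.4%

At 67,070 units, contribution = 67,070 × €14.25 = €955,747.50.
Subtracting fixed costs: EBIT = €955,747.50 − €619,400 = €336,347.50.
After interest of €88,700.00, pre-tax earnings = €247,647.50.
Degree of combined leverage = contribution ÷ (EBIT − I) = €955,747.50 ÷ €247,647.50 = 3.8593.
EPS therefore changes by 3.8593 × (+12.8%) = +49.4%.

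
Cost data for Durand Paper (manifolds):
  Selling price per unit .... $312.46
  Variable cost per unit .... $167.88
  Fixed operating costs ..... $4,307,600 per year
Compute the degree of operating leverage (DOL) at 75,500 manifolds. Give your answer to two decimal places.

Contribution at this volume is 75,500 × $144.58 = $10,915,790.00.
Subtracting fixed costs: EBIT = $10,915,790.00 − $4,307,600 = $6,608,190.00.
Degree of operating leverage = $10,915,790.00 / $6,608,190.00 = 1.6519.

1.65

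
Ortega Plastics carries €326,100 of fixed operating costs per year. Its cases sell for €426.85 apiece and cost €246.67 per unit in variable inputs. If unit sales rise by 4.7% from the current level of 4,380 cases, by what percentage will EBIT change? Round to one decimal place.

At 4,380 units, contribution = 4,380 × €180.18 = €789,188.40.
EBIT = €789,188.40 − €326,100 = €463,088.40.
Degree of operating leverage = €789,188.40 / €463,088.40 = 1.7042.
%ΔEBIT = DOL × %ΔSales = 1.7042 × +4.7% = +8.0%.

+8.0%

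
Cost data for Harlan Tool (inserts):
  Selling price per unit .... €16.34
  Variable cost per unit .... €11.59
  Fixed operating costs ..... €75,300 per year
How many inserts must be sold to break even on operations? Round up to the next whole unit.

15,853 inserts

Each unit contributes €16.34 − €11.59 = €4.75.
Units to break even: €75,300 ÷ €4.75 = 15,852.63, rounded up to 15,853.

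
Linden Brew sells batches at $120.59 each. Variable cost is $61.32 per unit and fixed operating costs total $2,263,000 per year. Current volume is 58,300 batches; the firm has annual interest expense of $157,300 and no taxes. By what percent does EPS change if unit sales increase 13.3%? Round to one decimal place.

At 58,300 units, contribution = 58,300 × $59.27 = $3,455,441.00.
Operating income = contribution − fixed costs = $3,455,441.00 − $2,263,000 = $1,192,441.00.
After interest of $157,300.00, pre-tax earnings = $1,035,141.00.
Degree of combined leverage = contribution ÷ (EBIT − I) = $3,455,441.00 ÷ $1,035,141.00 = 3.3381.
%ΔEPS = DCL × %ΔSales = 3.3381 × +13.3% = +44.4%.

+44.4%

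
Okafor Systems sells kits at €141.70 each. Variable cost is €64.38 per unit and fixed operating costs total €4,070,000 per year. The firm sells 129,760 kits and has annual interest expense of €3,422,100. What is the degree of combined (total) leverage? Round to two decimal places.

3.95

At 129,760 units, contribution = 129,760 × €77.32 = €10,033,043.20.
Operating income = contribution − fixed costs = €10,033,043.20 − €4,070,000 = €5,963,043.20. Interest = €3,422,100.00.
DOL = €10,033,043.20 ÷ €5,963,043.20 = 1.6825; DFL = €5,963,043.20 ÷ €2,540,943.20 = 2.3468.
Combined leverage = 1.6825 × 2.3468 = 3.9485.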